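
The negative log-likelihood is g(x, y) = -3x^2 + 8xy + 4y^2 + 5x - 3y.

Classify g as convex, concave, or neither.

g is quadratic, so its Hessian is the constant matrix H = [[-6, 8], [8, 8]].
det(H) = -112, tr(H) = 2.
det(H) < 0, so H is indefinite: neither convex nor concave.

neither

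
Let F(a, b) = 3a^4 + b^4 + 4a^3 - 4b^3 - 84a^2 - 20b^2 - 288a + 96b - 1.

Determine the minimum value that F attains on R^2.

-1752

F(a,b) separates as P(a) + Q(b) − 1, so its minimum is min P + min Q − 1.
P'(a) = 12(a - 4)(a + 2)(a + 3) vanishes at a ∈ {-3, -2, 4}; Q'(b) = 4(b - 4)(b - 2)(b + 3) vanishes at b ∈ {-3, 2, 4}.
Local minima of P (where P''>0): P(-3)=243, P(4)=-1472. Local minima of Q: Q(-3)=-279, Q(4)=64.
So the global minimum of F is P(4) + Q(-3) − 1 = -1472 − 279 − 1 = -1752, attained at (4, -3).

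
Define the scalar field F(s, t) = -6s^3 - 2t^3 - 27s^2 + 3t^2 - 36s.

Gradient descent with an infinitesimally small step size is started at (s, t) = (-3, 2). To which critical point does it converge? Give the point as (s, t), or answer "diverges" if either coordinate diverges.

F is separable, so gradient descent decouples: s follows -∂F/∂s, t follows -∂F/∂t.
∂F/∂s = -18(s + 1)(s + 2); at s=-3 this is -36, so s increases.
∂F/∂t = -6t(t - 1); at t=2 this is -12, so t increases.
The t-coordinate has no critical point in that direction and runs off to infinity.

diverges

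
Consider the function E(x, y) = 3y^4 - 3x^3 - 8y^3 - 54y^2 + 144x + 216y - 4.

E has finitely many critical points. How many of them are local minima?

2

E separates as a function of x plus a function of y, so ∇E=0 decouples.
∂E/∂x = -9(x - 4)(x + 4) = 0 at x ∈ {-4, 4}; ∂E/∂y = 12(y - 3)(y - 2)(y + 3) = 0 at y ∈ {-3, 2, 3}.
The Hessian is diagonal: diag(E_xx, E_yy). Second derivatives: E_xx(-4)=72, E_xx(4)=-72; E_yy(-3)=360, E_yy(2)=-60, E_yy(3)=72.
Local minima occur where both diagonal entries positive: (-4, -3), (-4, 3). Count: 2.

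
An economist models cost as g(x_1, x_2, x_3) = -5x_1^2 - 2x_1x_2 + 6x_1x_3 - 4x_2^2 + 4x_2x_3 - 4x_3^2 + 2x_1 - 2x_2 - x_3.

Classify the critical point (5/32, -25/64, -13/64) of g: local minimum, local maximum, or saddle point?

The Hessian is constant: H = [[-10, -2, 6], [-2, -8, 4], [6, 4, -8]].
Leading principal minors: Δ₁ = -10, Δ₂ = 76, Δ₃ = -256.
The minors alternate sign starting negative (−, +, −), so H is negative definite: a local maximum.

local maximum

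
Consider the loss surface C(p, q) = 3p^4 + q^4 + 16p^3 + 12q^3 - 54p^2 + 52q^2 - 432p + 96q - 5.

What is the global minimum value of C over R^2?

C(p,q) separates as A(p) + B(q) − 5, so its minimum is min A + min B − 5.
A'(p) = 12(p - 3)(p + 3)(p + 4) vanishes at p ∈ {-4, -3, 3}; B'(q) = 4(q + 2)(q + 3)(q + 4) vanishes at q ∈ {-4, -3, -2}.
Local minima of A (where A''>0): A(-4)=608, A(3)=-1107. Local minima of B: B(-4)=-64, B(-2)=-64.
So the global minimum of C is A(3) + B(-4) − 5 = -1107 − 64 − 5 = -1176, attained at (3, -4).

-1176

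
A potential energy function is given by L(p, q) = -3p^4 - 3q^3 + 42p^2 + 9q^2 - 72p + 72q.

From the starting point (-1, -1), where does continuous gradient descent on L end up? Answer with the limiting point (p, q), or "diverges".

(1, -2)

L is separable, so gradient descent decouples: p follows -∂L/∂p, q follows -∂L/∂q.
∂L/∂p = -12(p - 2)(p - 1)(p + 3); at p=-1 this is -144, so p increases.
∂L/∂q = -9(q - 4)(q + 2); at q=-1 this is 45, so q decreases.
p converges to its nearest critical value 1 (a local min of the p-part); q converges to -2. The iterate converges to (1, -2).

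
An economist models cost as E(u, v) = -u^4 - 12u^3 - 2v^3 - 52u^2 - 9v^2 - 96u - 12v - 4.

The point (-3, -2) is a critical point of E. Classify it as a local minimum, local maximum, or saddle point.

local minimum

The mixed partial ∂²E/∂u∂v is 0, so the Hessian at any point is diag(E_uu, E_vv) = diag(-4(3u^2 + 18u + 26), -6(2v + 3)).
At (-3, -2): H = diag(4, 6).
Both eigenvalues are positive, so H is positive definite: a local minimum.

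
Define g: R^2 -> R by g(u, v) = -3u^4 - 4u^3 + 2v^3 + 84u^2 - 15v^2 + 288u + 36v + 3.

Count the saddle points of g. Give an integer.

3

g separates as a function of u plus a function of v, so ∇g=0 decouples.
∂g/∂u = -12(u - 4)(u + 2)(u + 3) = 0 at u ∈ {-3, -2, 4}; ∂g/∂v = 6(v - 3)(v - 2) = 0 at v ∈ {2, 3}.
The Hessian is diagonal: diag(g_uu, g_vv). Second derivatives: g_uu(-3)=-84, g_uu(-2)=72, g_uu(4)=-504; g_vv(2)=-6, g_vv(3)=6.
Saddle points occur where the two diagonal entries have opposite signs: (-3, 3), (-2, 2), (4, 3). Count: 3.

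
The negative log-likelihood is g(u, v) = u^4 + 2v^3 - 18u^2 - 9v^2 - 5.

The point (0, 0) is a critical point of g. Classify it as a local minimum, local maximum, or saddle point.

local maximum

The mixed partial ∂²g/∂u∂v is 0, so the Hessian at any point is diag(g_uu, g_vv) = diag(12(u^2 - 3), 6(2v - 3)).
At (0, 0): H = diag(-36, -18).
Both eigenvalues are negative, so H is negative definite: a local maximum.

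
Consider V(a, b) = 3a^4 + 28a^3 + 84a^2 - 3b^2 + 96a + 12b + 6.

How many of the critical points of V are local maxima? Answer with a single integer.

1

V separates as a function of a plus a function of b, so ∇V=0 decouples.
∂V/∂a = 12(a + 1)(a + 2)(a + 4) = 0 at a ∈ {-4, -2, -1}; ∂V/∂b = -6(b - 2) = 0 at b ∈ {2}.
The Hessian is diagonal: diag(V_aa, V_bb). Second derivatives: V_aa(-4)=72, V_aa(-2)=-24, V_aa(-1)=36; V_bb(2)=-6.
Local maxima occur where both diagonal entries negative: (-2, 2). Count: 1.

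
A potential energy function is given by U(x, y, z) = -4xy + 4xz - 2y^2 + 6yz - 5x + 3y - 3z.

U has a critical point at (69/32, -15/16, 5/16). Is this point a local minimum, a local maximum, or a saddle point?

The Hessian is constant: H = [[0, -4, 4], [-4, -4, 6], [4, 6, 0]].
Leading principal minors: Δ₁ = 0, Δ₂ = -16, Δ₃ = -128.
The minors fit neither the all-positive nor the alternating-sign pattern, so H is indefinite: a saddle point.

saddle point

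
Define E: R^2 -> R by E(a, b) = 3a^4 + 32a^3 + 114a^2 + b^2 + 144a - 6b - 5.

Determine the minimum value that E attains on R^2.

E(a,b) separates as P(a) + Q(b) − 5, so its minimum is min P + min Q − 5.
P'(a) = 12(a + 1)(a + 3)(a + 4) vanishes at a ∈ {-4, -3, -1}; Q'(b) = 2b - 6 vanishes at b ∈ {3}.
Local minima of P (where P''>0): P(-4)=-32, P(-1)=-59. Local minima of Q: Q(3)=-9.
So the global minimum of E is P(-1) + Q(3) − 5 = -59 − 9 − 5 = -73, attained at (-1, 3).

-73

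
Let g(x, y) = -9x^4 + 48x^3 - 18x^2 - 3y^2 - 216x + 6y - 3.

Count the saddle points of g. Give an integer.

1

g separates as a function of x plus a function of y, so ∇g=0 decouples.
∂g/∂x = -36(x - 3)(x - 2)(x + 1) = 0 at x ∈ {-1, 2, 3}; ∂g/∂y = -6(y - 1) = 0 at y ∈ {1}.
The Hessian is diagonal: diag(g_xx, g_yy). Second derivatives: g_xx(-1)=-432, g_xx(2)=108, g_xx(3)=-144; g_yy(1)=-6.
Saddle points occur where the two diagonal entries have opposite signs: (2, 1). Count: 1.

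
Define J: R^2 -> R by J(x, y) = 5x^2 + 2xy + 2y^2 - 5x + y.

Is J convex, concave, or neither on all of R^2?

convex

J is quadratic, so its Hessian is the constant matrix H = [[10, 2], [2, 4]].
det(H) = 36, tr(H) = 14.
det(H) > 0 and tr(H) > 0, so H is positive definite everywhere: convex.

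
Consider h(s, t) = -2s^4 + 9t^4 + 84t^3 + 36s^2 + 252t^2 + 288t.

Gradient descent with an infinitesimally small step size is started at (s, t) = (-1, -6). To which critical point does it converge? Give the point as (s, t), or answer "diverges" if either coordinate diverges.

h is separable, so gradient descent decouples: s follows -∂h/∂s, t follows -∂h/∂t.
∂h/∂s = -8s(s - 3)(s + 3); at s=-1 this is -64, so s increases.
∂h/∂t = 36(t + 1)(t + 2)(t + 4); at t=-6 this is -1440, so t increases.
s converges to its nearest critical value 0 (a local min of the s-part); t converges to -4. The iterate converges to (0, -4).

(0, -4)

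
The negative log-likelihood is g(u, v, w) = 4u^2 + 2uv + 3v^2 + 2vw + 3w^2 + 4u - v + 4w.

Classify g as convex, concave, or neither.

convex

g is quadratic, so its Hessian is the constant matrix H = [[8, 2, 0], [2, 6, 2], [0, 2, 6]].
Leading principal minors: 8, 44, 232.
All positive ⇒ H ≻ 0 ⇒ convex.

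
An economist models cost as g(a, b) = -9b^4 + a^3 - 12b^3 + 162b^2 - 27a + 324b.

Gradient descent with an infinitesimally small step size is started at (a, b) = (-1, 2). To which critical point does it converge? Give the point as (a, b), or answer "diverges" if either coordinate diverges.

g is separable, so gradient descent decouples: a follows -∂g/∂a, b follows -∂g/∂b.
∂g/∂a = 3(a - 3)(a + 3); at a=-1 this is -24, so a increases.
∂g/∂b = -36(b - 3)(b + 1)(b + 3); at b=2 this is 540, so b decreases.
a converges to its nearest critical value 3 (a local min of the a-part); b converges to -1. The iterate converges to (3, -1).

(3, -1)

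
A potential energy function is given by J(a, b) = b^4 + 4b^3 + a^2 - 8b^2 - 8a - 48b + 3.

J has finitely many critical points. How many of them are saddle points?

1

J separates as a function of a plus a function of b, so ∇J=0 decouples.
∂J/∂a = 2(a - 4) = 0 at a ∈ {4}; ∂J/∂b = 4(b - 2)(b + 2)(b + 3) = 0 at b ∈ {-3, -2, 2}.
The Hessian is diagonal: diag(J_aa, J_bb). Second derivatives: J_aa(4)=2; J_bb(-3)=20, J_bb(-2)=-16, J_bb(2)=80.
Saddle points occur where the two diagonal entries have opposite signs: (4, -2). Count: 1.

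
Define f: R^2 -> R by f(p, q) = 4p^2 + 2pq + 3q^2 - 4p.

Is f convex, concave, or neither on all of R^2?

convex

f is quadratic, so its Hessian is the constant matrix H = [[8, 2], [2, 6]].
det(H) = 44, tr(H) = 14.
det(H) > 0 and tr(H) > 0, so H is positive definite everywhere: convex.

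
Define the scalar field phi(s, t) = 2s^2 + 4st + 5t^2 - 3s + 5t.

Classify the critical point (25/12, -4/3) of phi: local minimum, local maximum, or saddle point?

local minimum

The Hessian of phi is constant: H = [[4, 4], [4, 10]].
det(H) = 4·10 − 4² = 24.
det(H) > 0 and tr(H) = 14 > 0, so H is positive definite and the point is a local minimum.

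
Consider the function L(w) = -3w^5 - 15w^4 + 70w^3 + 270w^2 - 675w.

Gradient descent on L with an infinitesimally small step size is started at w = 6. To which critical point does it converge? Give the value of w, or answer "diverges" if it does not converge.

diverges

L'(w) = -15(w - 3)(w - 1)(w + 3)(w + 5), so L'(6) = -22275.
Gradient descent moves in the -L' direction, i.e. w is increasing.
There is no critical point above w=6, and L' keeps the same sign, so the iterate runs off to +∞.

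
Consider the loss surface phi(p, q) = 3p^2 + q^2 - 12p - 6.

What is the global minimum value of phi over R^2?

phi(p,q) separates as A(p) + B(q) − 6, so its minimum is min A + min B − 6.
A'(p) = 6p - 12 vanishes at p ∈ {2}; B'(q) = 2q vanishes at q ∈ {0}.
Local minima of A (where A''>0): A(2)=-12. Local minima of B: B(0)=0.
So the global minimum of phi is A(2) + B(0) − 6 = -12 + 0 − 6 = -18, attained at (2, 0).

-18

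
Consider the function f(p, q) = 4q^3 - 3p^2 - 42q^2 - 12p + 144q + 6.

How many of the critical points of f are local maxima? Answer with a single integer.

1

f separates as a function of p plus a function of q, so ∇f=0 decouples.
∂f/∂p = -6(p + 2) = 0 at p ∈ {-2}; ∂f/∂q = 12(q - 4)(q - 3) = 0 at q ∈ {3, 4}.
The Hessian is diagonal: diag(f_pp, f_qq). Second derivatives: f_pp(-2)=-6; f_qq(3)=-12, f_qq(4)=12.
Local maxima occur where both diagonal entries negative: (-2, 3). Count: 1.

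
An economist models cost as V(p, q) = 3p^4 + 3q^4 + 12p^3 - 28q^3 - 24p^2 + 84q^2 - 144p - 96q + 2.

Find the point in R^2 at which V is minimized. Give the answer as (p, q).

(2, 4)

V(p,q) separates as A(p) + B(q) + 2, so its minimum is min A + min B + 2.
A'(p) = 12(p - 2)(p + 2)(p + 3) vanishes at p ∈ {-3, -2, 2}; B'(q) = 12(q - 4)(q - 2)(q - 1) vanishes at q ∈ {1, 2, 4}.
Local minima of A (where A''>0): A(-3)=135, A(2)=-240. Local minima of B: B(1)=-37, B(4)=-64.
So the global minimum of V is A(2) + B(4) + 2 = -240 − 64 + 2 = -302, attained at (2, 4).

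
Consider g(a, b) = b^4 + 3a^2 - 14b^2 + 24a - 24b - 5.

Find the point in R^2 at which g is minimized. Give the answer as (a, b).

g(a,b) separates as P(a) + Q(b) − 5, so its minimum is min P + min Q − 5.
P'(a) = 6a + 24 vanishes at a ∈ {-4}; Q'(b) = 4(b - 3)(b + 1)(b + 2) vanishes at b ∈ {-2, -1, 3}.
Local minima of P (where P''>0): P(-4)=-48. Local minima of Q: Q(-2)=8, Q(3)=-117.
So the global minimum of g is P(-4) + Q(3) − 5 = -48 − 117 − 5 = -170, attained at (-4, 3).

(-4, 3)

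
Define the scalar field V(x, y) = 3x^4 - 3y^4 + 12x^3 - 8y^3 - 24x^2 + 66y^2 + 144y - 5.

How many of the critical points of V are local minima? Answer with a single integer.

V separates as a function of x plus a function of y, so ∇V=0 decouples.
∂V/∂x = 12x(x - 1)(x + 4) = 0 at x ∈ {-4, 0, 1}; ∂V/∂y = -12(y - 3)(y + 1)(y + 4) = 0 at y ∈ {-4, -1, 3}.
The Hessian is diagonal: diag(V_xx, V_yy). Second derivatives: V_xx(-4)=240, V_xx(0)=-48, V_xx(1)=60; V_yy(-4)=-252, V_yy(-1)=144, V_yy(3)=-336.
Local minima occur where both diagonal entries positive: (-4, -1), (1, -1). Count: 2.

2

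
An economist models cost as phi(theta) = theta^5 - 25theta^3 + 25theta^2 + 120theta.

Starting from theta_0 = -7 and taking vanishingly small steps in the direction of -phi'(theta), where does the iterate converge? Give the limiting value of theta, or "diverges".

phi'(theta) = 5(theta - 3)(theta - 2)(theta + 1)(theta + 4), so phi'(-7) = 8100.
Gradient descent moves in the -phi' direction, i.e. theta is decreasing.
There is no critical point below theta=-7, and phi' keeps the same sign, so the iterate runs off to −∞.

diverges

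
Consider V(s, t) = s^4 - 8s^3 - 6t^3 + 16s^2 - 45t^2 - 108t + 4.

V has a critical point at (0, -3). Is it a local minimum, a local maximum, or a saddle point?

The mixed partial ∂²V/∂s∂t is 0, so the Hessian at any point is diag(V_ss, V_tt) = diag(4(3s^2 - 12s + 8), -18(2t + 5)).
At (0, -3): H = diag(32, 18).
Both eigenvalues are positive, so H is positive definite: a local minimum.

local minimum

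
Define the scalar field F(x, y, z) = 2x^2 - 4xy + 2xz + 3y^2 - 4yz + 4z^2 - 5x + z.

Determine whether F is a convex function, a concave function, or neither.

convex

F is quadratic, so its Hessian is the constant matrix H = [[4, -4, 2], [-4, 6, -4], [2, -4, 8]].
Leading principal minors: 4, 8, 40.
All positive ⇒ H ≻ 0 ⇒ convex.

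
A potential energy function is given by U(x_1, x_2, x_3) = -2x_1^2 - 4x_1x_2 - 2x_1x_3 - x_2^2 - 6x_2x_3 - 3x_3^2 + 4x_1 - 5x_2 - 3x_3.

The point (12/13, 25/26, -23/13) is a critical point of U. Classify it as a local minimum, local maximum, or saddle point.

The Hessian is constant: H = [[-4, -4, -2], [-4, -2, -6], [-2, -6, -6]].
Leading principal minors: Δ₁ = -4, Δ₂ = -8, Δ₃ = 104.
The minors fit neither the all-positive nor the alternating-sign pattern, so H is indefinite: a saddle point.

saddle point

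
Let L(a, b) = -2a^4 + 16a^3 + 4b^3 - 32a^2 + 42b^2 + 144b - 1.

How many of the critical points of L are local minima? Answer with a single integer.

1

L separates as a function of a plus a function of b, so ∇L=0 decouples.
∂L/∂a = -8a(a - 4)(a - 2) = 0 at a ∈ {0, 2, 4}; ∂L/∂b = 12(b + 3)(b + 4) = 0 at b ∈ {-4, -3}.
The Hessian is diagonal: diag(L_aa, L_bb). Second derivatives: L_aa(0)=-64, L_aa(2)=32, L_aa(4)=-64; L_bb(-4)=-12, L_bb(-3)=12.
Local minima occur where both diagonal entries positive: (2, -3). Count: 1.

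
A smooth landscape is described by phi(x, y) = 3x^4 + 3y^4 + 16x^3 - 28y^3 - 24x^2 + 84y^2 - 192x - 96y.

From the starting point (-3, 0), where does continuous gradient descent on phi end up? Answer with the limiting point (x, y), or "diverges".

phi is separable, so gradient descent decouples: x follows -∂phi/∂x, y follows -∂phi/∂y.
∂phi/∂x = 12(x - 2)(x + 2)(x + 4); at x=-3 this is 60, so x decreases.
∂phi/∂y = 12(y - 4)(y - 2)(y - 1); at y=0 this is -96, so y increases.
x converges to its nearest critical value -4 (a local min of the x-part); y converges to 1. The iterate converges to (-4, 1).

(-4, 1)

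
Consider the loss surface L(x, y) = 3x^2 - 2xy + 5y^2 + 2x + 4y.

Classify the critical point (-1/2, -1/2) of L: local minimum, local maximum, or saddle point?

The Hessian of L is constant: H = [[6, -2], [-2, 10]].
det(H) = 6·10 − (-2)² = 56.
det(H) > 0 and tr(H) = 16 > 0, so H is positive definite and the point is a local minimum.

local minimum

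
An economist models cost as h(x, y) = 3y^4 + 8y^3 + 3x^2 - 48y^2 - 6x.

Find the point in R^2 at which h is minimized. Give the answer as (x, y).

h(x,y) separates as P(x) + Q(y), so its minimum is min P + min Q.
P'(x) = 6x - 6 vanishes at x ∈ {1}; Q'(y) = 12y(y - 2)(y + 4) vanishes at y ∈ {-4, 0, 2}.
Local minima of P (where P''>0): P(1)=-3. Local minima of Q: Q(-4)=-512, Q(2)=-80.
So the global minimum of h is P(1) + Q(-4) = -3 − 512 = -515, attained at (1, -4).

(1, -4)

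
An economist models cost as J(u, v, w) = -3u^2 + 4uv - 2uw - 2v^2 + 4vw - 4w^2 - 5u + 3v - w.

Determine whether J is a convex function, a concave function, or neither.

concave

J is quadratic, so its Hessian is the constant matrix H = [[-6, 4, -2], [4, -4, 4], [-2, 4, -8]].
Leading principal minors: -6, 8, -16.
Signs alternate −, +, − ⇒ H ≺ 0 ⇒ concave.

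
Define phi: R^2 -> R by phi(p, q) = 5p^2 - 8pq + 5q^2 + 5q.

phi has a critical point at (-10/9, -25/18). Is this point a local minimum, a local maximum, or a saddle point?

The Hessian of phi is constant: H = [[10, -8], [-8, 10]].
det(H) = 10·10 − (-8)² = 36.
det(H) > 0 and tr(H) = 20 > 0, so H is positive definite and the point is a local minimum.

local minimum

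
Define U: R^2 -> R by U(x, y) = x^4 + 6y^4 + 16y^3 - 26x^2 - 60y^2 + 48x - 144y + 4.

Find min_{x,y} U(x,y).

-652

U(x,y) separates as P(x) + Q(y) + 4, so its minimum is min P + min Q + 4.
P'(x) = 4(x - 3)(x - 1)(x + 4) vanishes at x ∈ {-4, 1, 3}; Q'(y) = 24(y - 2)(y + 1)(y + 3) vanishes at y ∈ {-3, -1, 2}.
Local minima of P (where P''>0): P(-4)=-352, P(3)=-9. Local minima of Q: Q(-3)=-54, Q(2)=-304.
So the global minimum of U is P(-4) + Q(2) + 4 = -352 − 304 + 4 = -652, attained at (-4, 2).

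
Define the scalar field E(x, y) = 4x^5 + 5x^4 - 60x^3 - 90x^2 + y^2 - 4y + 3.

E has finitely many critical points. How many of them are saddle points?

E separates as a function of x plus a function of y, so ∇E=0 decouples.
∂E/∂x = 20x(x - 3)(x + 1)(x + 3) = 0 at x ∈ {-3, -1, 0, 3}; ∂E/∂y = 2(y - 2) = 0 at y ∈ {2}.
The Hessian is diagonal: diag(E_xx, E_yy). Second derivatives: E_xx(-3)=-720, E_xx(-1)=160, E_xx(0)=-180, E_xx(3)=1440; E_yy(2)=2.
Saddle points occur where the two diagonal entries have opposite signs: (-3, 2), (0, 2). Count: 2.

2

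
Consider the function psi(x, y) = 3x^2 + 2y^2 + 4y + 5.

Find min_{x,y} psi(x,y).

psi(x,y) separates as P(x) + Q(y) + 5, so its minimum is min P + min Q + 5.
P'(x) = 6x vanishes at x ∈ {0}; Q'(y) = 4y + 4 vanishes at y ∈ {-1}.
Local minima of P (where P''>0): P(0)=0. Local minima of Q: Q(-1)=-2.
So the global minimum of psi is P(0) + Q(-1) + 5 = 0 − 2 + 5 = 3, attained at (0, -1).

3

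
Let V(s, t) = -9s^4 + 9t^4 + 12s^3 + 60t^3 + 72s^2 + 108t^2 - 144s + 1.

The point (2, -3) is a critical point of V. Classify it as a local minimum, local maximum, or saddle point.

saddle point

The mixed partial ∂²V/∂s∂t is 0, so the Hessian at any point is diag(V_ss, V_tt) = diag(36(-3s^2 + 2s + 4), 36(3t^2 + 10t + 6)).
At (2, -3): H = diag(-144, 108).
The eigenvalues have opposite signs, so H is indefinite: a saddle point.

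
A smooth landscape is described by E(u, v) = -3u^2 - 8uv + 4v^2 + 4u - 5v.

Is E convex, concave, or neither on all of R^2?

E is quadratic, so its Hessian is the constant matrix H = [[-6, -8], [-8, 8]].
det(H) = -112, tr(H) = 2.
det(H) < 0, so H is indefinite: neither convex nor concave.

neither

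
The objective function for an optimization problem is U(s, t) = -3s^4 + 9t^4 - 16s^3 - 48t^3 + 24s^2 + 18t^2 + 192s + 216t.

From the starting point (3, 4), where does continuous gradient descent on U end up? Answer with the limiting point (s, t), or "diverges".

U is separable, so gradient descent decouples: s follows -∂U/∂s, t follows -∂U/∂t.
∂U/∂s = -12(s - 2)(s + 2)(s + 4); at s=3 this is -420, so s increases.
∂U/∂t = 36(t - 3)(t - 2)(t + 1); at t=4 this is 360, so t decreases.
The s-coordinate has no critical point in that direction and runs off to infinity.

diverges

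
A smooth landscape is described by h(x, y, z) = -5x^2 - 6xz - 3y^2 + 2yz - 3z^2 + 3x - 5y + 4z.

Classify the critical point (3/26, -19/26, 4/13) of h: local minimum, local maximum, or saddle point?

The Hessian is constant: H = [[-10, 0, -6], [0, -6, 2], [-6, 2, -6]].
Leading principal minors: Δ₁ = -10, Δ₂ = 60, Δ₃ = -104.
The minors alternate sign starting negative (−, +, −), so H is negative definite: a local maximum.

local maximum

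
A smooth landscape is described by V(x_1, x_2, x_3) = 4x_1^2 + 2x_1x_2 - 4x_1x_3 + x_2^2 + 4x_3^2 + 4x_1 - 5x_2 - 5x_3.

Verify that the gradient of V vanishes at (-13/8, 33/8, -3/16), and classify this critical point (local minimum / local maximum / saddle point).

local minimum

∇V = (8x_1 + 2x_2 - 4x_3 + 4, 2x_1 + 2x_2 - 5, -4x_1 + 8x_3 - 5); substituting (-13/8, 33/8, -3/16) gives ∇V = (0, 0, 0), so (-13/8, 33/8, -3/16) is indeed a critical point.
The Hessian is constant: H = [[8, 2, -4], [2, 2, 0], [-4, 0, 8]].
Leading principal minors: Δ₁ = 8, Δ₂ = 12, Δ₃ = 64.
All leading minors are positive, so H is positive definite: a local minimum.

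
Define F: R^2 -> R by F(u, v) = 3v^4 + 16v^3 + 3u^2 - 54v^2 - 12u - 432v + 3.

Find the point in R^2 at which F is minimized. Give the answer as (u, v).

(2, 3)

F(u,v) separates as P(u) + Q(v) + 3, so its minimum is min P + min Q + 3.
P'(u) = 6u - 12 vanishes at u ∈ {2}; Q'(v) = 12(v - 3)(v + 3)(v + 4) vanishes at v ∈ {-4, -3, 3}.
Local minima of P (where P''>0): P(2)=-12. Local minima of Q: Q(-4)=608, Q(3)=-1107.
So the global minimum of F is P(2) + Q(3) + 3 = -12 − 1107 + 3 = -1116, attained at (2, 3).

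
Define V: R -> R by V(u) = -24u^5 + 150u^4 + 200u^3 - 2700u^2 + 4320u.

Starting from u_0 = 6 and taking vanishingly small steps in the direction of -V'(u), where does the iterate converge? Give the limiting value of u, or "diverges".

diverges

V'(u) = -120(u - 4)(u - 3)(u - 1)(u + 3), so V'(6) = -32400.
Gradient descent moves in the -V' direction, i.e. u is increasing.
There is no critical point above u=6, and V' keeps the same sign, so the iterate runs off to +∞.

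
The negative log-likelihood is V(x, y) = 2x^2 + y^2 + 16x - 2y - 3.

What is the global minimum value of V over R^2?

-36

V(x,y) separates as P(x) + Q(y) − 3, so its minimum is min P + min Q − 3.
P'(x) = 4x + 16 vanishes at x ∈ {-4}; Q'(y) = 2y - 2 vanishes at y ∈ {1}.
Local minima of P (where P''>0): P(-4)=-32. Local minima of Q: Q(1)=-1.
So the global minimum of V is P(-4) + Q(1) − 3 = -32 − 1 − 3 = -36, attained at (-4, 1).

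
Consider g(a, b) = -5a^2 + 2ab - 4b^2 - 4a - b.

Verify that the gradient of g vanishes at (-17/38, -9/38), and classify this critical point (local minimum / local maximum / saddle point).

∇g = (-10a + 2b - 4, 2a - 8b - 1); substituting (-17/38, -9/38) gives ∇g = (0, 0), so (-17/38, -9/38) is indeed a critical point.
The Hessian of g is constant: H = [[-10, 2], [2, -8]].
det(H) = (-10)·(-8) − 2² = 76.
det(H) > 0 and tr(H) = -18 < 0, so H is negative definite and the point is a local maximum.

local maximum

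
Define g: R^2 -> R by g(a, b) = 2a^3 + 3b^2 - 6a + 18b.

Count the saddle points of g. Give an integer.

1

g separates as a function of a plus a function of b, so ∇g=0 decouples.
∂g/∂a = 6(a - 1)(a + 1) = 0 at a ∈ {-1, 1}; ∂g/∂b = 6(b + 3) = 0 at b ∈ {-3}.
The Hessian is diagonal: diag(g_aa, g_bb). Second derivatives: g_aa(-1)=-12, g_aa(1)=12; g_bb(-3)=6.
Saddle points occur where the two diagonal entries have opposite signs: (-1, -3). Count: 1.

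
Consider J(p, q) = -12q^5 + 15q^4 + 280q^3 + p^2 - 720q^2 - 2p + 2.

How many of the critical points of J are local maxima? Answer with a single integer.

0

J separates as a function of p plus a function of q, so ∇J=0 decouples.
∂J/∂p = 2(p - 1) = 0 at p ∈ {1}; ∂J/∂q = -60q(q - 3)(q - 2)(q + 4) = 0 at q ∈ {-4, 0, 2, 3}.
The Hessian is diagonal: diag(J_pp, J_qq). Second derivatives: J_pp(1)=2; J_qq(-4)=10080, J_qq(0)=-1440, J_qq(2)=720, J_qq(3)=-1260.
Local maxima occur where both diagonal entries negative: none. Count: 0.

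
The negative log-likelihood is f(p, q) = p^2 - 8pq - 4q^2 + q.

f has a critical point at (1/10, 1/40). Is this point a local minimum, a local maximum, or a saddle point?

saddle point

The Hessian of f is constant: H = [[2, -8], [-8, -8]].
det(H) = 2·(-8) − (-8)² = -80.
Since det(H) < 0, H is indefinite and the critical point is a saddle point.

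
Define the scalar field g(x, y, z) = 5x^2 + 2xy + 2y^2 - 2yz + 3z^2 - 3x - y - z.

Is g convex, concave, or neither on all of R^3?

g is quadratic, so its Hessian is the constant matrix H = [[10, 2, 0], [2, 4, -2], [0, -2, 6]].
Leading principal minors: 10, 36, 176.
All positive ⇒ H ≻ 0 ⇒ convex.

convex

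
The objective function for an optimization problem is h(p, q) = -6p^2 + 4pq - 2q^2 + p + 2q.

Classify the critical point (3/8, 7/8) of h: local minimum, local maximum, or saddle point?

The Hessian of h is constant: H = [[-12, 4], [4, -4]].
det(H) = (-12)·(-4) − 4² = 32.
det(H) > 0 and tr(H) = -16 < 0, so H is negative definite and the point is a local maximum.

local maximum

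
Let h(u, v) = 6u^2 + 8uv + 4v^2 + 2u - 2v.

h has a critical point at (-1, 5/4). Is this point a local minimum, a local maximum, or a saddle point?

local minimum

The Hessian of h is constant: H = [[12, 8], [8, 8]].
det(H) = 12·8 − 8² = 32.
det(H) > 0 and tr(H) = 20 > 0, so H is positive definite and the point is a local minimum.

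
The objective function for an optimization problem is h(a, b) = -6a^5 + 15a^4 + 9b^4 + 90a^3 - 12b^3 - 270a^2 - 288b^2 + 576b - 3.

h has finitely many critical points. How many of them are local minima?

h separates as a function of a plus a function of b, so ∇h=0 decouples.
∂h/∂a = -30a(a - 3)(a - 2)(a + 3) = 0 at a ∈ {-3, 0, 2, 3}; ∂h/∂b = 36(b - 4)(b - 1)(b + 4) = 0 at b ∈ {-4, 1, 4}.
The Hessian is diagonal: diag(h_aa, h_bb). Second derivatives: h_aa(-3)=2700, h_aa(0)=-540, h_aa(2)=300, h_aa(3)=-540; h_bb(-4)=1440, h_bb(1)=-540, h_bb(4)=864.
Local minima occur where both diagonal entries positive: (-3, -4), (-3, 4), (2, -4), (2, 4). Count: 4.

4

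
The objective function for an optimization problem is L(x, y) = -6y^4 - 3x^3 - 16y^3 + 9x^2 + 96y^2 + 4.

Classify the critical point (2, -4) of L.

local maximum

The mixed partial ∂²L/∂x∂y is 0, so the Hessian at any point is diag(L_xx, L_yy) = diag(18(-x + 1), 24(-3y^2 - 4y + 8)).
At (2, -4): H = diag(-18, -576).
Both eigenvalues are negative, so H is negative definite: a local maximum.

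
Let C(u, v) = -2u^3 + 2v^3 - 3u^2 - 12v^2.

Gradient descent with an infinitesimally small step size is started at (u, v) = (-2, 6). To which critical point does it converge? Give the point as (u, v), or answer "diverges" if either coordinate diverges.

C is separable, so gradient descent decouples: u follows -∂C/∂u, v follows -∂C/∂v.
∂C/∂u = -6u(u + 1); at u=-2 this is -12, so u increases.
∂C/∂v = 6v(v - 4); at v=6 this is 72, so v decreases.
u converges to its nearest critical value -1 (a local min of the u-part); v converges to 4. The iterate converges to (-1, 4).

(-1, 4)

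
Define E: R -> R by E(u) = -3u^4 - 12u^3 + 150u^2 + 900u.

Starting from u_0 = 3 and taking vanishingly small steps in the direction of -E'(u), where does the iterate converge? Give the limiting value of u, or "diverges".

E'(u) = -12(u - 5)(u + 3)(u + 5), so E'(3) = 1152.
Gradient descent moves in the -E' direction, i.e. u is decreasing.
The nearest critical point in that direction is u = -3, where E'' = 192 > 0 (a local minimum). The iterate converges there.

-3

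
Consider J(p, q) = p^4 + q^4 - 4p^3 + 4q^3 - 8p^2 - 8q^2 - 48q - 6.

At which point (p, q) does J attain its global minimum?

(4, 2)

J(p,q) separates as A(p) + B(q) − 6, so its minimum is min A + min B − 6.
A'(p) = 4p(p - 4)(p + 1) vanishes at p ∈ {-1, 0, 4}; B'(q) = 4(q - 2)(q + 2)(q + 3) vanishes at q ∈ {-3, -2, 2}.
Local minima of A (where A''>0): A(-1)=-3, A(4)=-128. Local minima of B: B(-3)=45, B(2)=-80.
So the global minimum of J is A(4) + B(2) − 6 = -128 − 80 − 6 = -214, attained at (4, 2).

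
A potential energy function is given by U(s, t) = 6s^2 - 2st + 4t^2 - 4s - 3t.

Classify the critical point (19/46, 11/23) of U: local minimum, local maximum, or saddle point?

local minimum

The Hessian of U is constant: H = [[12, -2], [-2, 8]].
det(H) = 12·8 − (-2)² = 92.
det(H) > 0 and tr(H) = 20 > 0, so H is positive definite and the point is a local minimum.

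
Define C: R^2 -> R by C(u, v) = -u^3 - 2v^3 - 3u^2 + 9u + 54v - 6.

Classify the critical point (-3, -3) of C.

local minimum

The mixed partial ∂²C/∂u∂v is 0, so the Hessian at any point is diag(C_uu, C_vv) = diag(-6(u + 1), -12v).
At (-3, -3): H = diag(12, 36).
Both eigenvalues are positive, so H is positive definite: a local minimum.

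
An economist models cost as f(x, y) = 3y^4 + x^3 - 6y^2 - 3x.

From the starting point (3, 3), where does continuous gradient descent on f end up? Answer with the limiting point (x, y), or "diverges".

f is separable, so gradient descent decouples: x follows -∂f/∂x, y follows -∂f/∂y.
∂f/∂x = 3(x - 1)(x + 1); at x=3 this is 24, so x decreases.
∂f/∂y = 12y(y - 1)(y + 1); at y=3 this is 288, so y decreases.
x converges to its nearest critical value 1 (a local min of the x-part); y converges to 1. The iterate converges to (1, 1).

(1, 1)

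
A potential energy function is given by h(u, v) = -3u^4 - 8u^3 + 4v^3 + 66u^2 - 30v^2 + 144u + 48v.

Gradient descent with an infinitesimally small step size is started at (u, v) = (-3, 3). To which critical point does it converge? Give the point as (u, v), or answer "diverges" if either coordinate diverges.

(-1, 4)

h is separable, so gradient descent decouples: u follows -∂h/∂u, v follows -∂h/∂v.
∂h/∂u = -12(u - 3)(u + 1)(u + 4); at u=-3 this is -144, so u increases.
∂h/∂v = 12(v - 4)(v - 1); at v=3 this is -24, so v increases.
u converges to its nearest critical value -1 (a local min of the u-part); v converges to 4. The iterate converges to (-1, 4).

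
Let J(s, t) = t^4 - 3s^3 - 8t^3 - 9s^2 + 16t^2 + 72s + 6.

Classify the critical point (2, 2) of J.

The mixed partial ∂²J/∂s∂t is 0, so the Hessian at any point is diag(J_ss, J_tt) = diag(-18(s + 1), 4(3t^2 - 12t + 8)).
At (2, 2): H = diag(-54, -16).
Both eigenvalues are negative, so H is negative definite: a local maximum.

local maximum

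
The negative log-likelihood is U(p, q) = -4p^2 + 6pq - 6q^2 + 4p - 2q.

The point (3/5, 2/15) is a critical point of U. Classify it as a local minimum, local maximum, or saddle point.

local maximum

The Hessian of U is constant: H = [[-8, 6], [6, -12]].
det(H) = (-8)·(-12) − 6² = 60.
det(H) > 0 and tr(H) = -20 < 0, so H is negative definite and the point is a local maximum.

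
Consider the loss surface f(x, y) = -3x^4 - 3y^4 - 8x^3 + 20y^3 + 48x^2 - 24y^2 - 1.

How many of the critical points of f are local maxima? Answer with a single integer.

f separates as a function of x plus a function of y, so ∇f=0 decouples.
∂f/∂x = -12x(x - 2)(x + 4) = 0 at x ∈ {-4, 0, 2}; ∂f/∂y = -12y(y - 4)(y - 1) = 0 at y ∈ {0, 1, 4}.
The Hessian is diagonal: diag(f_xx, f_yy). Second derivatives: f_xx(-4)=-288, f_xx(0)=96, f_xx(2)=-144; f_yy(0)=-48, f_yy(1)=36, f_yy(4)=-144.
Local maxima occur where both diagonal entries negative: (-4, 0), (-4, 4), (2, 0), (2, 4). Count: 4.

4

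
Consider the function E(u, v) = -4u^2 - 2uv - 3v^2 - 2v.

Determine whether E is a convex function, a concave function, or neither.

concave

E is quadratic, so its Hessian is the constant matrix H = [[-8, -2], [-2, -6]].
det(H) = 44, tr(H) = -14.
det(H) > 0 and tr(H) < 0, so H is negative definite everywhere: concave.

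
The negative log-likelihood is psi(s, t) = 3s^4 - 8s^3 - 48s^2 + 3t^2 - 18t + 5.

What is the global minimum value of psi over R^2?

-534

psi(s,t) separates as P(s) + Q(t) + 5, so its minimum is min P + min Q + 5.
P'(s) = 12s(s - 4)(s + 2) vanishes at s ∈ {-2, 0, 4}; Q'(t) = 6(t - 3) vanishes at t ∈ {3}.
Local minima of P (where P''>0): P(-2)=-80, P(4)=-512. Local minima of Q: Q(3)=-27.
So the global minimum of psi is P(4) + Q(3) + 5 = -512 − 27 + 5 = -534, attained at (4, 3).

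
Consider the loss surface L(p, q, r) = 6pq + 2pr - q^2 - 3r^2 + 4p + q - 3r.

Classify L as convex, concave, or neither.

L is quadratic, so its Hessian is the constant matrix H = [[0, 6, 2], [6, -2, 0], [2, 0, -6]].
Leading principal minors: 0, -36, 224.
Neither pattern holds ⇒ H is indefinite ⇒ neither convex nor concave.

neither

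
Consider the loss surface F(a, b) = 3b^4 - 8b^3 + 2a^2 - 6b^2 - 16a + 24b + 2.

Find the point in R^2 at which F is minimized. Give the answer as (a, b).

(4, -1)

F(a,b) separates as P(a) + Q(b) + 2, so its minimum is min P + min Q + 2.
P'(a) = 4a - 16 vanishes at a ∈ {4}; Q'(b) = 12(b - 2)(b - 1)(b + 1) vanishes at b ∈ {-1, 1, 2}.
Local minima of P (where P''>0): P(4)=-32. Local minima of Q: Q(-1)=-19, Q(2)=8.
So the global minimum of F is P(4) + Q(-1) + 2 = -32 − 19 + 2 = -49, attained at (4, -1).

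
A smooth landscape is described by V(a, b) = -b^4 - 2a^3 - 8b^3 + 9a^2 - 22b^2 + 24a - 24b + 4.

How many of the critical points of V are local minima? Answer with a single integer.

1

V separates as a function of a plus a function of b, so ∇V=0 decouples.
∂V/∂a = -6(a - 4)(a + 1) = 0 at a ∈ {-1, 4}; ∂V/∂b = -4(b + 1)(b + 2)(b + 3) = 0 at b ∈ {-3, -2, -1}.
The Hessian is diagonal: diag(V_aa, V_bb). Second derivatives: V_aa(-1)=30, V_aa(4)=-30; V_bb(-3)=-8, V_bb(-2)=4, V_bb(-1)=-8.
Local minima occur where both diagonal entries positive: (-1, -2). Count: 1.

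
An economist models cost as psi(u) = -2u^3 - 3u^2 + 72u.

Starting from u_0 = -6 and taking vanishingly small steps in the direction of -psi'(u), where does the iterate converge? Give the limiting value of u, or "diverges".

psi'(u) = -6(u - 3)(u + 4), so psi'(-6) = -108.
Gradient descent moves in the -psi' direction, i.e. u is increasing.
The nearest critical point in that direction is u = -4, where psi'' = 42 > 0 (a local minimum). The iterate converges there.

-4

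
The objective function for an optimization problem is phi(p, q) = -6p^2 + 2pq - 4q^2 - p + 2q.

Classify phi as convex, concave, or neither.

concave

phi is quadratic, so its Hessian is the constant matrix H = [[-12, 2], [2, -8]].
det(H) = 92, tr(H) = -20.
det(H) > 0 and tr(H) < 0, so H is negative definite everywhere: concave.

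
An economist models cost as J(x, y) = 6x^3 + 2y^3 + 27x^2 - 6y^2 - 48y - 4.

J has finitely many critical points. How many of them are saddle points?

J separates as a function of x plus a function of y, so ∇J=0 decouples.
∂J/∂x = 18x(x + 3) = 0 at x ∈ {-3, 0}; ∂J/∂y = 6(y - 4)(y + 2) = 0 at y ∈ {-2, 4}.
The Hessian is diagonal: diag(J_xx, J_yy). Second derivatives: J_xx(-3)=-54, J_xx(0)=54; J_yy(-2)=-36, J_yy(4)=36.
Saddle points occur where the two diagonal entries have opposite signs: (-3, 4), (0, -2). Count: 2.

2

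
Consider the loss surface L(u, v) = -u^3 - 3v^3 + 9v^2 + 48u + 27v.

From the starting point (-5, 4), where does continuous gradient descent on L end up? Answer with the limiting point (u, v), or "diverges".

diverges

L is separable, so gradient descent decouples: u follows -∂L/∂u, v follows -∂L/∂v.
∂L/∂u = -3(u - 4)(u + 4); at u=-5 this is -27, so u increases.
∂L/∂v = -9(v - 3)(v + 1); at v=4 this is -45, so v increases.
The v-coordinate has no critical point in that direction and runs off to infinity.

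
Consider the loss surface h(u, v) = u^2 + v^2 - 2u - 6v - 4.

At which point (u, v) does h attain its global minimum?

h(u,v) separates as P(u) + Q(v) − 4, so its minimum is min P + min Q − 4.
P'(u) = 2u - 2 vanishes at u ∈ {1}; Q'(v) = 2v - 6 vanishes at v ∈ {3}.
Local minima of P (where P''>0): P(1)=-1. Local minima of Q: Q(3)=-9.
So the global minimum of h is P(1) + Q(3) − 4 = -1 − 9 − 4 = -14, attained at (1, 3).

(1, 3)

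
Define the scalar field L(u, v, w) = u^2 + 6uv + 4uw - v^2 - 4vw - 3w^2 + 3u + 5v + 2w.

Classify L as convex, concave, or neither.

neither

L is quadratic, so its Hessian is the constant matrix H = [[2, 6, 4], [6, -2, -4], [4, -4, -6]].
Leading principal minors: 2, -40, 48.
Neither pattern holds ⇒ H is indefinite ⇒ neither convex nor concave.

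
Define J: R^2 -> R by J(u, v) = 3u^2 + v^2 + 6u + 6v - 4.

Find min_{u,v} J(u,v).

J(u,v) separates as P(u) + Q(v) − 4, so its minimum is min P + min Q − 4.
P'(u) = 6u + 6 vanishes at u ∈ {-1}; Q'(v) = 2v + 6 vanishes at v ∈ {-3}.
Local minima of P (where P''>0): P(-1)=-3. Local minima of Q: Q(-3)=-9.
So the global minimum of J is P(-1) + Q(-3) − 4 = -3 − 9 − 4 = -16, attained at (-1, -3).

-16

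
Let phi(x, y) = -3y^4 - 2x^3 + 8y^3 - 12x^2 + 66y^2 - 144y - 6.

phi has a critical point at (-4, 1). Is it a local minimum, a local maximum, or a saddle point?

The mixed partial ∂²phi/∂x∂y is 0, so the Hessian at any point is diag(phi_xx, phi_yy) = diag(-12(x + 2), 12(-3y^2 + 4y + 11)).
At (-4, 1): H = diag(24, 144).
Both eigenvalues are positive, so H is positive definite: a local minimum.

local minimum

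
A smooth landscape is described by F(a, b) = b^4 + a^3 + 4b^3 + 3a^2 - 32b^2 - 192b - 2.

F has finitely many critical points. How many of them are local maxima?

F separates as a function of a plus a function of b, so ∇F=0 decouples.
∂F/∂a = 3a(a + 2) = 0 at a ∈ {-2, 0}; ∂F/∂b = 4(b - 4)(b + 3)(b + 4) = 0 at b ∈ {-4, -3, 4}.
The Hessian is diagonal: diag(F_aa, F_bb). Second derivatives: F_aa(-2)=-6, F_aa(0)=6; F_bb(-4)=32, F_bb(-3)=-28, F_bb(4)=224.
Local maxima occur where both diagonal entries negative: (-2, -3). Count: 1.

1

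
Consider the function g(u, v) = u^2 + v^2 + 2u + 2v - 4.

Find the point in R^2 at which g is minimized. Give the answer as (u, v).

g(u,v) separates as P(u) + Q(v) − 4, so its minimum is min P + min Q − 4.
P'(u) = 2u + 2 vanishes at u ∈ {-1}; Q'(v) = 2v + 2 vanishes at v ∈ {-1}.
Local minima of P (where P''>0): P(-1)=-1. Local minima of Q: Q(-1)=-1.
So the global minimum of g is P(-1) + Q(-1) − 4 = -1 − 1 − 4 = -6, attained at (-1, -1).

(-1, -1)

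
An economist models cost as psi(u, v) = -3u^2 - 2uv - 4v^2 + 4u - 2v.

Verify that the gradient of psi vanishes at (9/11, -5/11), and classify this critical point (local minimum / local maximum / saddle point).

∇psi = (-6u - 2v + 4, -2u - 8v - 2); substituting (9/11, -5/11) gives ∇psi = (0, 0), so (9/11, -5/11) is indeed a critical point.
The Hessian of psi is constant: H = [[-6, -2], [-2, -8]].
det(H) = (-6)·(-8) − (-2)² = 44.
det(H) > 0 and tr(H) = -14 < 0, so H is negative definite and the point is a local maximum.

local maximum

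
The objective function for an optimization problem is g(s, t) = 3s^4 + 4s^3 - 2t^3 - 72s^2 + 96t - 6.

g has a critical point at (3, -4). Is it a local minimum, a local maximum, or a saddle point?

local minimum

The mixed partial ∂²g/∂s∂t is 0, so the Hessian at any point is diag(g_ss, g_tt) = diag(12(3s^2 + 2s - 12), -12t).
At (3, -4): H = diag(252, 48).
Both eigenvalues are positive, so H is positive definite: a local minimum.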